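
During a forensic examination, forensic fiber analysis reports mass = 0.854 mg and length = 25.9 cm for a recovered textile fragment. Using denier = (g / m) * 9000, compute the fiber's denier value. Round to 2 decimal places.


Denier calculation:
Mass in grams = 0.854 mg / 1000 = 0.000854 g
Length in meters = 25.9 cm / 100 = 0.259 m
Linear density = mass / length = 0.000854 / 0.259 = 0.0032973 g/m
Denier = (g/m) * 9000 = 0.0032973 * 9000 = 29.68

29.68


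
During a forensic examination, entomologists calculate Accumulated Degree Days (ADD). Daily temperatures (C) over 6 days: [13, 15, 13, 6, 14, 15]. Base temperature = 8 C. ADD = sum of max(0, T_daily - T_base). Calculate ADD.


Computing ADD day by day:
Day 1: max(0, 13 - 8) = 5
Day 2: max(0, 15 - 8) = 7
Day 3: max(0, 13 - 8) = 5
Day 4: max(0, 6 - 8) = 0
Day 5: max(0, 14 - 8) = 6
Day 6: max(0, 15 - 8) = 7
Total ADD = 30

30


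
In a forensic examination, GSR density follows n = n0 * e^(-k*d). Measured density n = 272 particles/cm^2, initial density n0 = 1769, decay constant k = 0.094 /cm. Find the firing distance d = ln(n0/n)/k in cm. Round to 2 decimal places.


GSR distance calculation:
n0/n = 1769 / 272 = 6.503676
ln(n0/n) = 1.872368
d = 1.872368 / 0.094 = 19.92 cm

19.92


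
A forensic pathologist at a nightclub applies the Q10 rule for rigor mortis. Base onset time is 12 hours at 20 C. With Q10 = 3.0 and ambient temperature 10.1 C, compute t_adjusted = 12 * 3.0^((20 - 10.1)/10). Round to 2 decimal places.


Rigor mortis time adjustment:
Exponent = (T_ref - T_actual) / 10 = (20 - 10.1) / 10 = 0.99
Q10 factor = 3.0^0.99 = 2.96722
t_adjusted = 12 * 2.96722 = 35.61 hours

35.61


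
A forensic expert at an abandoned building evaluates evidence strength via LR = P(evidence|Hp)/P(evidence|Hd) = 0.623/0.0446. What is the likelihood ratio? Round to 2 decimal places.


Likelihood ratio calculation:
LR = P(E|Hp) / P(E|Hd)
LR = 0.623 / 0.0446
LR = 13.97

13.97


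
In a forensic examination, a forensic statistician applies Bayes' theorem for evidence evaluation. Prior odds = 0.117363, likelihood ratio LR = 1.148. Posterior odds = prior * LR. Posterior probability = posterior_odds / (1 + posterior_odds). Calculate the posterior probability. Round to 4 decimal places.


Bayesian evidence evaluation:
Posterior odds = prior_odds * LR = 0.117363 * 1.148 = 0.1347327
Posterior probability = posterior_odds / (1 + posterior_odds)
= 0.1347327 / (1 + 0.1347327)
= 0.1347327 / 1.1347327
= 0.1187

0.1187


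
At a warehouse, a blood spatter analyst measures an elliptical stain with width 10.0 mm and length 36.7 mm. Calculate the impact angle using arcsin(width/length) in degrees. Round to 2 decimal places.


Blood spatter impact angle calculation:
width / length = 10.0 / 36.7 = 0.27248
angle = arcsin(0.27248)
angle = 15.81 degrees

15.81


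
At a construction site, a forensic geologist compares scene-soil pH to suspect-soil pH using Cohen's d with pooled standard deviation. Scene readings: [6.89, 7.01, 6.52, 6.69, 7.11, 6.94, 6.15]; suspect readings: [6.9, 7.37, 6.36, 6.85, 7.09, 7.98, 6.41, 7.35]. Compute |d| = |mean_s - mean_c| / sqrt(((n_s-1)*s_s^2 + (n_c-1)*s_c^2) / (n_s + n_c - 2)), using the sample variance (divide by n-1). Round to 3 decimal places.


Pooled-variance Cohen's d for soil pH comparison:
Scene mean = 47.31 / 7 = 6.758571
Suspect mean = 56.31 / 8 = 7.03875
Scene sample variance s_s^2 = 0.111481
Suspect sample variance s_c^2 = 0.286584
Pooled variance = ((n_s-1)*s_s^2 + (n_c-1)*s_c^2) / (n_s + n_c - 2) = 0.205767
Pooled SD = sqrt(0.205767) = 0.453615
Mean difference = -0.280179
|d| = |-0.280179| / 0.453615 = 0.618

0.618


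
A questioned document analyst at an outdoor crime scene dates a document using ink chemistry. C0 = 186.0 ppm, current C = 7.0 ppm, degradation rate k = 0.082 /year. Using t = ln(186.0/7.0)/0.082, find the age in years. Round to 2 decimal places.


Document age estimation:
C0/C = 186.0 / 7.0 = 26.571429
ln(C0/C) = 3.279837
t = 3.279837 / 0.082 = 40.00 years

40.00


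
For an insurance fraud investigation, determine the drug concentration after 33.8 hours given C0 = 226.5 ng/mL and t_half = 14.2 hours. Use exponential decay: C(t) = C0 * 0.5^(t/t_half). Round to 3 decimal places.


Drug concentration decay:
Number of half-lives = t / t_half = 33.8 / 14.2 = 2.380282
Decay factor = 0.5^2.380282 = 0.19207185
C(t) = 226.5 * 0.19207185 = 43.504 ng/mL

43.504


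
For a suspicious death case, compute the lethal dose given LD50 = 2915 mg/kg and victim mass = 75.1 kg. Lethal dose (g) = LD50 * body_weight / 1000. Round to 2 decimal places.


Lethal dose calculation:
Lethal dose = LD50 * body_weight / 1000
= 2915 * 75.1 / 1000
= 218916.5 / 1000
= 218.92 g

218.92


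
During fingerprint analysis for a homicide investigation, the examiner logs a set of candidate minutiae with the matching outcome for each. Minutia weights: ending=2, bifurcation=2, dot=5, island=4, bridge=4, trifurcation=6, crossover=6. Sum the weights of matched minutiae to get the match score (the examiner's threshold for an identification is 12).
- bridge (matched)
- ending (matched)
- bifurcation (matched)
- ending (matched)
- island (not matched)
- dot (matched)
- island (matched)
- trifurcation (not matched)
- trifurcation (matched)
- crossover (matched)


Weighted minutiae match score:
  bridge: matched, +4 (running total 4)
  ending: matched, +2 (running total 6)
  bifurcation: matched, +2 (running total 8)
  ending: matched, +2 (running total 10)
  island: not matched, +0
  dot: matched, +5 (running total 15)
  island: matched, +4 (running total 19)
  trifurcation: not matched, +0
  trifurcation: matched, +6 (running total 25)
  crossover: matched, +6 (running total 31)
Total score = 31
Threshold = 12; verdict = identification

31


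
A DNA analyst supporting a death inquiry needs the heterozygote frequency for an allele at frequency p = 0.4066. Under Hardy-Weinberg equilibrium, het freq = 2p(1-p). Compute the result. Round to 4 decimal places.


Hardy-Weinberg heterozygote frequency:
q = 1 - p = 1 - 0.4066 = 0.5934
2pq = 2 * 0.4066 * 0.5934 = 0.4826

0.4826


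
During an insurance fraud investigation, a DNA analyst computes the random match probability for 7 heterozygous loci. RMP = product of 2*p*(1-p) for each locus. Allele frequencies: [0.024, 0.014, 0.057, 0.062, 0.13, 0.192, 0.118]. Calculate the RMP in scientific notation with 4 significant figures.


Computing RMP for 7 loci:
Locus 1: 2 * 0.024 * 0.976 = 0.046848
Locus 2: 2 * 0.014 * 0.986 = 0.027608
Locus 3: 2 * 0.057 * 0.943 = 0.107502
Locus 4: 2 * 0.062 * 0.938 = 0.116312
Locus 5: 2 * 0.13 * 0.87 = 0.2262
Locus 6: 2 * 0.192 * 0.808 = 0.310272
Locus 7: 2 * 0.118 * 0.882 = 0.208152
RMP = 2.363e-07

2.363e-07


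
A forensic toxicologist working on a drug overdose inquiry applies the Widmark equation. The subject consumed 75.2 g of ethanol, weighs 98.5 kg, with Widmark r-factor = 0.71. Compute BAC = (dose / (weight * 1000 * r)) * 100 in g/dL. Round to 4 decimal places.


Applying the Widmark formula:
BAC = (dose_g / (body_wt * 1000 * r)) * 100
Denominator = 98.5 * 1000 * 0.71 = 69935
BAC = (75.2 / 69935) * 100
BAC = 0.1075 g/dL

0.1075


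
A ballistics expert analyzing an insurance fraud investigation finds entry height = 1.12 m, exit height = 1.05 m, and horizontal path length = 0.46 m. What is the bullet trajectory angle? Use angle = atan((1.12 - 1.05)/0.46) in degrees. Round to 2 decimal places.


Bullet trajectory angle:
Height difference = 1.12 - 1.05 = 0.07 m
angle = atan(0.07 / 0.46)
angle = atan(0.152174)
angle = 8.65 degrees

8.65


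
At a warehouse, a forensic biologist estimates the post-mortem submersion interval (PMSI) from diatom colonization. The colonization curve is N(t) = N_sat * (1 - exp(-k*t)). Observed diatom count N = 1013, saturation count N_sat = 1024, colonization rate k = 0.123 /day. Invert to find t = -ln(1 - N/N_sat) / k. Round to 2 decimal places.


PMSI from diatom colonization curve:
N / N_sat = 1013 / 1024 = 0.989258
1 - N/N_sat = 0.010742
ln(1 - N/N_sat) = -4.533594
t = -ln(1 - N/N_sat) / k = -(-4.533594) / 0.123 = 36.86 days

36.86


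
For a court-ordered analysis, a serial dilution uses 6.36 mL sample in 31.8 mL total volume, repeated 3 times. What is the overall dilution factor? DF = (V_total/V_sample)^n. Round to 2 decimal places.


Dilution factor calculation:
Single dilution = V_total / V_sample = 31.8 / 6.36 ≈ 5
Number of dilutions = 3
Total DF = (31.8 / 6.36)^3 (full precision, rounded at the end) = 125.00

125.00


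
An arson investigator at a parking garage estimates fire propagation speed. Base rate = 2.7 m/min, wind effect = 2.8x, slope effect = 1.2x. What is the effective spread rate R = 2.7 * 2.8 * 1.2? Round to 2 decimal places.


Fire spread rate calculation:
R = R0 * wind_factor * slope_factor
= 2.7 * 2.8 * 1.2
= 7.56 * 1.2
= 9.07 m/min

9.07


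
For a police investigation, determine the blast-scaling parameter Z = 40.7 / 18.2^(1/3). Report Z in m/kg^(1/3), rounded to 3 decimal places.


Scaled distance calculation:
W^(1/3) = 18.2^(1/3) = 2.630412
Z = R / W^(1/3) = 40.7 / 2.630412
Z = 15.473 m/kg^(1/3)

15.473


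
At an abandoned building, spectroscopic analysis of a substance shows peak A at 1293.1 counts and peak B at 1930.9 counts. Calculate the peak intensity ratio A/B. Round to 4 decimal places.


Spectral peak ratio:
Peak A = 1293.1 counts
Peak B = 1930.9 counts
Ratio = 1293.1 / 1930.9 = 0.6697

0.6697


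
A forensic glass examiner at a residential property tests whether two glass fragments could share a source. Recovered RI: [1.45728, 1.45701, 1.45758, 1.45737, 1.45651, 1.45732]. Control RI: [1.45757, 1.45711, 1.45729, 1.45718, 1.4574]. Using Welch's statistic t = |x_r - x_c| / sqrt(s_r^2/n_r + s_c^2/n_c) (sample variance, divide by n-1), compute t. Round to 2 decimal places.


Welch's t-criterion for glass RI comparison:
Recovered mean = sum / n_r = 8.74307 / 6 = 1.4571783
Control mean = sum / n_c = 7.28655 / 5 = 1.45731
Recovered sample variance s_r^2 = 1.40697e-07
Control sample variance s_c^2 = 3.325e-08
Welch SE (unpooled) = sqrt(s_r^2/n_r + s_c^2/n_c) = sqrt(2.34494e-08 + 6.65e-09) = sqrt(3.00994e-08) = 0.000173492
|mean_r - mean_c| = 0.000131667
t = 0.000131667 / 0.000173492 = 0.76

0.76


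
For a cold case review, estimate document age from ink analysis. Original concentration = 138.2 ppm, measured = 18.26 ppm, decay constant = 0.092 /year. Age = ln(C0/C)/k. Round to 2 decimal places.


Document age estimation:
C0/C = 138.2 / 18.26 = 7.568456
ln(C0/C) = 2.023989
t = 2.023989 / 0.092 = 22.00 years

22.00


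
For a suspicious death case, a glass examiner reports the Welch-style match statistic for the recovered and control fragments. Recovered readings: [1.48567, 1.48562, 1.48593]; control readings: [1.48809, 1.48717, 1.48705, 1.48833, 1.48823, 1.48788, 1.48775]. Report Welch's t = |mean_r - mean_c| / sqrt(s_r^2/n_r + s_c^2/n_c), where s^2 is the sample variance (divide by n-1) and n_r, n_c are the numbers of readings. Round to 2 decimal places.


Welch's t-criterion for glass RI comparison:
Recovered mean = sum / n_r = 4.45722 / 3 = 1.48574
Control mean = sum / n_c = 10.4145 / 7 = 1.4877857
Recovered sample variance s_r^2 = 2.77e-08
Control sample variance s_c^2 = 2.52795e-07
Welch SE (unpooled) = sqrt(s_r^2/n_r + s_c^2/n_c) = sqrt(9.23333e-09 + 3.61136e-08) = sqrt(4.53469e-08) = 0.000212948
|mean_r - mean_c| = 0.00204571
t = 0.00204571 / 0.000212948 = 9.61

9.61


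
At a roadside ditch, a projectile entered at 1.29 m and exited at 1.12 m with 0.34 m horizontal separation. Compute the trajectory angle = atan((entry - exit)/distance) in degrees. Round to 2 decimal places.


Bullet trajectory angle:
Height difference = 1.29 - 1.12 = 0.17 m
angle = atan(0.17 / 0.34)
angle = atan(0.5)
angle = 26.57 degrees

26.57


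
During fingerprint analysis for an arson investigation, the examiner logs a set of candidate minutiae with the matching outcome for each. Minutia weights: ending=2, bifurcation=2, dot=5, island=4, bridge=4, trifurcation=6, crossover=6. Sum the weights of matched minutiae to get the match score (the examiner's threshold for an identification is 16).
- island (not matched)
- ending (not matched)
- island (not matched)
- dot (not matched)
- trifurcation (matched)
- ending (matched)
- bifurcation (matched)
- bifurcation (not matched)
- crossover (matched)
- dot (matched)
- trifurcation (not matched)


Weighted minutiae match score:
  island: not matched, +0
  ending: not matched, +0
  island: not matched, +0
  dot: not matched, +0
  trifurcation: matched, +6 (running total 6)
  ending: matched, +2 (running total 8)
  bifurcation: matched, +2 (running total 10)
  bifurcation: not matched, +0
  crossover: matched, +6 (running total 16)
  dot: matched, +5 (running total 21)
  trifurcation: not matched, +0
Total score = 21
Threshold = 16; verdict = identification

21


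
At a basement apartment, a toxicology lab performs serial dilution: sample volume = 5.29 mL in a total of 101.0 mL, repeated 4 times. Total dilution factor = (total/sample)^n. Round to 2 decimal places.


Dilution factor calculation:
Single dilution = V_total / V_sample = 101.0 / 5.29 ≈ 19.092628
Number of dilutions = 4
Total DF = (101.0 / 5.29)^4 (full precision, rounded at the end) = 132880.98

132880.98


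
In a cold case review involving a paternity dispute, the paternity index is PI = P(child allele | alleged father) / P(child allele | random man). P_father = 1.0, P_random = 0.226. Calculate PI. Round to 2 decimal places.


Paternity Index calculation:
PI = P(allele|father) / P(allele|random)
PI = 1.0 / 0.226
PI = 4.42

4.42


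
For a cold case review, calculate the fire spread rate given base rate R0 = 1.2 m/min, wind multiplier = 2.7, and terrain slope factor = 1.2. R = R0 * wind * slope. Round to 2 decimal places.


Fire spread rate calculation:
R = R0 * wind_factor * slope_factor
= 1.2 * 2.7 * 1.2
= 3.24 * 1.2
= 3.89 m/min

3.89


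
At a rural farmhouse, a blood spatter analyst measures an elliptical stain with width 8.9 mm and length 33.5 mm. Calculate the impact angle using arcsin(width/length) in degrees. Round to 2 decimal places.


Blood spatter impact angle calculation:
width / length = 8.9 / 33.5 = 0.265672
angle = arcsin(0.265672)
angle = 15.41 degrees

15.41


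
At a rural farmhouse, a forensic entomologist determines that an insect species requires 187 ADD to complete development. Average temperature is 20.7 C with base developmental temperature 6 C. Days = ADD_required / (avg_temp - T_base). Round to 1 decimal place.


Insect development time:
Effective temperature = avg_temp - T_base = 20.7 - 6 = 14.7 C
Days = ADD / effective_temp = 187 / 14.7 = 12.7 days

12.7


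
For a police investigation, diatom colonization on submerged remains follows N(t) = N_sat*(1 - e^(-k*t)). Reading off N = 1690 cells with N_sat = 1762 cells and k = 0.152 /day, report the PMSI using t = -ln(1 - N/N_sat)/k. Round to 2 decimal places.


PMSI from diatom colonization curve:
N / N_sat = 1690 / 1762 = 0.959137
1 - N/N_sat = 0.040863
ln(1 - N/N_sat) = -3.19753
t = -ln(1 - N/N_sat) / k = -(-3.19753) / 0.152 = 21.04 days

21.04


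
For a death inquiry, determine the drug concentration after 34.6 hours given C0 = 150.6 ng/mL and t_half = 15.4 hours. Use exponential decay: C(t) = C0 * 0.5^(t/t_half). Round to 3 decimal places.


Drug concentration decay:
Number of half-lives = t / t_half = 34.6 / 15.4 = 2.246753
Decay factor = 0.5^2.246753 = 0.21069778
C(t) = 150.6 * 0.21069778 = 31.731 ng/mL

31.731


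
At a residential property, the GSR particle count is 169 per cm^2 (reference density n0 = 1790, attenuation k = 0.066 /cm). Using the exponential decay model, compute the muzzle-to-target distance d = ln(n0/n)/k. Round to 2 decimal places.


GSR distance calculation:
n0/n = 1790 / 169 = 10.591716
ln(n0/n) = 2.360072
d = 2.360072 / 0.066 = 35.76 cm

35.76


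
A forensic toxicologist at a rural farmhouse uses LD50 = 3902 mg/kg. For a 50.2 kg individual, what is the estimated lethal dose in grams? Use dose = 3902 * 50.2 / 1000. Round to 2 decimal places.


Lethal dose calculation:
Lethal dose = LD50 * body_weight / 1000
= 3902 * 50.2 / 1000
= 195880.4 / 1000
= 195.88 g

195.88


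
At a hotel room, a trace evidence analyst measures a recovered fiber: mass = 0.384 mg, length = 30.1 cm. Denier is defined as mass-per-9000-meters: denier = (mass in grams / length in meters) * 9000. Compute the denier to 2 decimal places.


Denier calculation:
Mass in grams = 0.384 mg / 1000 = 0.000384 g
Length in meters = 30.1 cm / 100 = 0.301 m
Linear density = mass / length = 0.000384 / 0.301 = 0.00127575 g/m
Denier = (g/m) * 9000 = 0.00127575 * 9000 = 11.48

11.48


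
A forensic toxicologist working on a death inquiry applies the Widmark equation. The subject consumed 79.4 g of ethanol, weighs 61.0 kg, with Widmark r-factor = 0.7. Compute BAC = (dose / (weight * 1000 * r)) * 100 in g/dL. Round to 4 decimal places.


Applying the Widmark formula:
BAC = (dose_g / (body_wt * 1000 * r)) * 100
Denominator = 61.0 * 1000 * 0.7 = 42700
BAC = (79.4 / 42700) * 100
BAC = 0.1859 g/dL

0.1859


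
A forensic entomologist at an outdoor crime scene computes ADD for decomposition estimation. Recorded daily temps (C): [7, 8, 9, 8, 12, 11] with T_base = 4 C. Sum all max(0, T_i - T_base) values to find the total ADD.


Computing ADD day by day:
Day 1: max(0, 7 - 4) = 3
Day 2: max(0, 8 - 4) = 4
Day 3: max(0, 9 - 4) = 5
Day 4: max(0, 8 - 4) = 4
Day 5: max(0, 12 - 4) = 8
Day 6: max(0, 11 - 4) = 7
Total ADD = 31

31


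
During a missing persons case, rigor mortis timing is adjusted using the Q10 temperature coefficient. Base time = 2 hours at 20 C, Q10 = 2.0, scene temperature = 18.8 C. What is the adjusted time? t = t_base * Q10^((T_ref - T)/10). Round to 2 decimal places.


Rigor mortis time adjustment:
Exponent = (T_ref - T_actual) / 10 = (20 - 18.8) / 10 = 0.12
Q10 factor = 2.0^0.12 = 1.08673
t_adjusted = 2 * 1.08673 = 2.17 hours

2.17


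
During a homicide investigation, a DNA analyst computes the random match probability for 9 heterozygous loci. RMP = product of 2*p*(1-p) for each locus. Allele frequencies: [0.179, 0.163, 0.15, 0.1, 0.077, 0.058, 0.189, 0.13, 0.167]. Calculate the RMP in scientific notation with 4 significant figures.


Computing RMP for 9 loci:
Locus 1: 2 * 0.179 * 0.821 = 0.293918
Locus 2: 2 * 0.163 * 0.837 = 0.272862
Locus 3: 2 * 0.15 * 0.85 = 0.255
Locus 4: 2 * 0.1 * 0.9 = 0.18
Locus 5: 2 * 0.077 * 0.923 = 0.142142
Locus 6: 2 * 0.058 * 0.942 = 0.109272
Locus 7: 2 * 0.189 * 0.811 = 0.306558
Locus 8: 2 * 0.13 * 0.87 = 0.2262
Locus 9: 2 * 0.167 * 0.833 = 0.278222
RMP = 1.103e-06

1.103e-06


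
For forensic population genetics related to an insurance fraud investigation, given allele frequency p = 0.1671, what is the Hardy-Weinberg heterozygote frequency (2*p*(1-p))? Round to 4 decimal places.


Hardy-Weinberg heterozygote frequency:
q = 1 - p = 1 - 0.1671 = 0.8329
2pq = 2 * 0.1671 * 0.8329 = 0.2784

0.2784


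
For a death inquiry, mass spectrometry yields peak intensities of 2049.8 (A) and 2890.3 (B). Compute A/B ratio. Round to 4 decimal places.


Spectral peak ratio:
Peak A = 2049.8 counts
Peak B = 2890.3 counts
Ratio = 2049.8 / 2890.3 = 0.7092

0.7092


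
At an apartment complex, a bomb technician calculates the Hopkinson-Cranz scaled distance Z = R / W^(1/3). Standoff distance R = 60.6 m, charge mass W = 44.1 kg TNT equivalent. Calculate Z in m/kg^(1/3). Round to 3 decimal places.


Scaled distance calculation:
W^(1/3) = 44.1^(1/3) = 3.533021
Z = R / W^(1/3) = 60.6 / 3.533021
Z = 17.152 m/kg^(1/3)

17.152


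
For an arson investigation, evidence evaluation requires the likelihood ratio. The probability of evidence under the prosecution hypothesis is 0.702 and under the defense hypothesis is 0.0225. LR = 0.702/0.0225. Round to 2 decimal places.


Likelihood ratio calculation:
LR = P(E|Hp) / P(E|Hd)
LR = 0.702 / 0.0225
LR = 31.20

31.20


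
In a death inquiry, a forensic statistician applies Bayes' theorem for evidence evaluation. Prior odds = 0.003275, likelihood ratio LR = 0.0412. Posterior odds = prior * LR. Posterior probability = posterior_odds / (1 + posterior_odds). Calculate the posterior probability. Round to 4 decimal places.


Bayesian evidence evaluation:
Posterior odds = prior_odds * LR = 0.003275 * 0.0412 = 0.00013493
Posterior probability = posterior_odds / (1 + posterior_odds)
= 0.00013493 / (1 + 0.00013493)
= 0.00013493 / 1.00013493
= 0.0001

0.0001


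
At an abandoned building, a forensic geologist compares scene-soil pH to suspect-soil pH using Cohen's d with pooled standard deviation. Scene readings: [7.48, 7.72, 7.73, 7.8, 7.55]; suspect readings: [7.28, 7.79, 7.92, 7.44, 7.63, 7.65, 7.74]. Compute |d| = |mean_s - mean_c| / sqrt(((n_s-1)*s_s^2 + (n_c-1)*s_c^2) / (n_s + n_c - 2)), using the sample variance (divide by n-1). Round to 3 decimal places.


Pooled-variance Cohen's d for soil pH comparison:
Scene mean = 38.28 / 5 = 7.656
Suspect mean = 53.45 / 7 = 7.635714
Scene sample variance s_s^2 = 0.01813
Suspect sample variance s_c^2 = 0.046762
Pooled variance = ((n_s-1)*s_s^2 + (n_c-1)*s_c^2) / (n_s + n_c - 2) = 0.035309
Pooled SD = sqrt(0.035309) = 0.187907
Mean difference = 0.020286
|d| = |0.020286| / 0.187907 = 0.108

0.108


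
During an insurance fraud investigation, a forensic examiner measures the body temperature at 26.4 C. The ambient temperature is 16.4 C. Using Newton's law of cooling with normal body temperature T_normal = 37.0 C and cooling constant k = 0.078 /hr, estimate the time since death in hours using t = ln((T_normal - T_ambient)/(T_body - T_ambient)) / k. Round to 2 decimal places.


Using Newton's law of cooling:
t = ln((T_normal - T_ambient) / (T_body - T_ambient)) / k
T_normal - T_ambient = 20.6
T_body - T_ambient = 10.0
Ratio = 2.06
ln(ratio) = 0.722706
t = 0.722706 / 0.078 = 9.27 hours

9.27


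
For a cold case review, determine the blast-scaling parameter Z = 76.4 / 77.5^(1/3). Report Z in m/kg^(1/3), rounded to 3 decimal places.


Scaled distance calculation:
W^(1/3) = 77.5^(1/3) = 4.263509
Z = R / W^(1/3) = 76.4 / 4.263509
Z = 17.920 m/kg^(1/3)

17.920


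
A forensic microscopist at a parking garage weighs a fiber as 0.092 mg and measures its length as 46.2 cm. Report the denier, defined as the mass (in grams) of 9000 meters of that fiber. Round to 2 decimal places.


Denier calculation:
Mass in grams = 0.092 mg / 1000 = 0.000092 g
Length in meters = 46.2 cm / 100 = 0.462 m
Linear density = mass / length = 0.000092 / 0.462 = 0.00019913 g/m
Denier = (g/m) * 9000 = 0.00019913 * 9000 = 1.79

1.79


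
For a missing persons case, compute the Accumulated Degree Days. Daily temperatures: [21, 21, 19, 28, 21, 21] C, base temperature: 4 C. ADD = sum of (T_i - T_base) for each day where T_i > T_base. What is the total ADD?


Computing ADD day by day:
Day 1: max(0, 21 - 4) = 17
Day 2: max(0, 21 - 4) = 17
Day 3: max(0, 19 - 4) = 15
Day 4: max(0, 28 - 4) = 24
Day 5: max(0, 21 - 4) = 17
Day 6: max(0, 21 - 4) = 17
Total ADD = 107

107


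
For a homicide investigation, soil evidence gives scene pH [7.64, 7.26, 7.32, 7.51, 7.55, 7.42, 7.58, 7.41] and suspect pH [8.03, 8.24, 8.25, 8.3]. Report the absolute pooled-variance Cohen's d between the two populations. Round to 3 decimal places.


Pooled-variance Cohen's d for soil pH comparison:
Scene mean = 59.69 / 8 = 7.46125
Suspect mean = 32.82 / 4 = 8.205
Scene sample variance s_s^2 = 0.017298
Suspect sample variance s_c^2 = 0.0143
Pooled variance = ((n_s-1)*s_s^2 + (n_c-1)*s_c^2) / (n_s + n_c - 2) = 0.016399
Pooled SD = sqrt(0.016399) = 0.128059
Mean difference = -0.74375
|d| = |-0.74375| / 0.128059 = 5.808

5.808


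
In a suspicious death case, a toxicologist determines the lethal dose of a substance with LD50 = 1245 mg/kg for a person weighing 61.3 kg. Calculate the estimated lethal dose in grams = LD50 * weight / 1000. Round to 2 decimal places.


Lethal dose calculation:
Lethal dose = LD50 * body_weight / 1000
= 1245 * 61.3 / 1000
= 76318.5 / 1000
= 76.32 g

76.32


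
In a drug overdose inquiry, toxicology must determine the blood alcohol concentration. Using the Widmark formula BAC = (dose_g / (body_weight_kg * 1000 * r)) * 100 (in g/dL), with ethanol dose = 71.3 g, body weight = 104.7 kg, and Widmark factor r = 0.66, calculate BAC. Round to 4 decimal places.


Applying the Widmark formula:
BAC = (dose_g / (body_wt * 1000 * r)) * 100
Denominator = 104.7 * 1000 * 0.66 = 69102
BAC = (71.3 / 69102) * 100
BAC = 0.1032 g/dL

0.1032


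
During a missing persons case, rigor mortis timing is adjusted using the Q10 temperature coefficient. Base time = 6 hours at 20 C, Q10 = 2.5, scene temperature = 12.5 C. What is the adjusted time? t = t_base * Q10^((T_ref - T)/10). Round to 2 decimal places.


Rigor mortis time adjustment:
Exponent = (T_ref - T_actual) / 10 = (20 - 12.5) / 10 = 0.75
Q10 factor = 2.5^0.75 = 1.98818
t_adjusted = 6 * 1.98818 = 11.93 hours

11.93


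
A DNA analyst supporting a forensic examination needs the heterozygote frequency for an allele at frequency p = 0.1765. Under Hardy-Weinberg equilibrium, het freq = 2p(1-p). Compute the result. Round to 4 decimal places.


Hardy-Weinberg heterozygote frequency:
q = 1 - p = 1 - 0.1765 = 0.8235
2pq = 2 * 0.1765 * 0.8235 = 0.2907

0.2907


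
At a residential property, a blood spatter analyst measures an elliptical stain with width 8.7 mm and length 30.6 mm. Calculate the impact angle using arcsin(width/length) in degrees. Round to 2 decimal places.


Blood spatter impact angle calculation:
width / length = 8.7 / 30.6 = 0.284314
angle = arcsin(0.284314)
angle = 16.52 degrees

16.52


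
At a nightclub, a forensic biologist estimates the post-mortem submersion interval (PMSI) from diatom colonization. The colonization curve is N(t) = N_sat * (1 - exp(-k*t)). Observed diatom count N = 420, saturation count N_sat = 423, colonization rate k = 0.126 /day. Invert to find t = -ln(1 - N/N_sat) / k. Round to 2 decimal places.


PMSI from diatom colonization curve:
N / N_sat = 420 / 423 = 0.992908
1 - N/N_sat = 0.007092
ln(1 - N/N_sat) = -4.948788
t = -ln(1 - N/N_sat) / k = -(-4.948788) / 0.126 = 39.28 days

39.28


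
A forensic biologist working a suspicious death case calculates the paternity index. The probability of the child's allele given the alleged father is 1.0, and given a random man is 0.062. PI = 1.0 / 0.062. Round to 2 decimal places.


Paternity Index calculation:
PI = P(allele|father) / P(allele|random)
PI = 1.0 / 0.062
PI = 16.13

16.13


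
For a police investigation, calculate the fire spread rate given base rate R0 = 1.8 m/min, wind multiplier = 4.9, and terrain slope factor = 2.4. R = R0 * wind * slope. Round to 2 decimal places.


Fire spread rate calculation:
R = R0 * wind_factor * slope_factor
= 1.8 * 4.9 * 2.4
= 8.82 * 2.4
= 21.17 m/min

21.17


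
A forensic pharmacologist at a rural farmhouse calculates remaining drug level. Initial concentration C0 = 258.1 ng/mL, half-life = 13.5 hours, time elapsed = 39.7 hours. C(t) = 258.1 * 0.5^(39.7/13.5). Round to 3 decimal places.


Drug concentration decay:
Number of half-lives = t / t_half = 39.7 / 13.5 = 2.940741
Decay factor = 0.5^2.940741 = 0.13024131
C(t) = 258.1 * 0.13024131 = 33.615 ng/mL

33.615


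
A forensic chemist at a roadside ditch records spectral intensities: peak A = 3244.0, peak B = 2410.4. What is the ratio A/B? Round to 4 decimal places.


Spectral peak ratio:
Peak A = 3244.0 counts
Peak B = 2410.4 counts
Ratio = 3244.0 / 2410.4 = 1.3458

1.3458


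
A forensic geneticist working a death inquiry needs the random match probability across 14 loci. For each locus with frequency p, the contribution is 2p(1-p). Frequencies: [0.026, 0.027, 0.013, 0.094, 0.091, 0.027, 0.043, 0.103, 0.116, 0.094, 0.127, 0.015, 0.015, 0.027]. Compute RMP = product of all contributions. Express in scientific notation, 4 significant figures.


Computing RMP for 14 loci:
Locus 1: 2 * 0.026 * 0.974 = 0.050648
Locus 2: 2 * 0.027 * 0.973 = 0.052542
Locus 3: 2 * 0.013 * 0.987 = 0.025662
Locus 4: 2 * 0.094 * 0.906 = 0.170328
Locus 5: 2 * 0.091 * 0.909 = 0.165438
Locus 6: 2 * 0.027 * 0.973 = 0.052542
Locus 7: 2 * 0.043 * 0.957 = 0.082302
Locus 8: 2 * 0.103 * 0.897 = 0.184782
Locus 9: 2 * 0.116 * 0.884 = 0.205088
Locus 10: 2 * 0.094 * 0.906 = 0.170328
Locus 11: 2 * 0.127 * 0.873 = 0.221742
Locus 12: 2 * 0.015 * 0.985 = 0.02955
Locus 13: 2 * 0.015 * 0.985 = 0.02955
Locus 14: 2 * 0.027 * 0.973 = 0.052542
RMP = 5.465e-16

5.465e-16


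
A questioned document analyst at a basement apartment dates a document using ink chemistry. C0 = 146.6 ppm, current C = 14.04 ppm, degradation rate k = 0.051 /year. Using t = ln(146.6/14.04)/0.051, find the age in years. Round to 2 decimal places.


Document age estimation:
C0/C = 146.6 / 14.04 = 10.441595
ln(C0/C) = 2.345797
t = 2.345797 / 0.051 = 46.00 years

46.00


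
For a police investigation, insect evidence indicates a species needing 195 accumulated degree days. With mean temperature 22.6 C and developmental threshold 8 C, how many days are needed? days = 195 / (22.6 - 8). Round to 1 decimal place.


Insect development time:
Effective temperature = avg_temp - T_base = 22.6 - 8 = 14.6 C
Days = ADD / effective_temp = 195 / 14.6 = 13.4 days

13.4


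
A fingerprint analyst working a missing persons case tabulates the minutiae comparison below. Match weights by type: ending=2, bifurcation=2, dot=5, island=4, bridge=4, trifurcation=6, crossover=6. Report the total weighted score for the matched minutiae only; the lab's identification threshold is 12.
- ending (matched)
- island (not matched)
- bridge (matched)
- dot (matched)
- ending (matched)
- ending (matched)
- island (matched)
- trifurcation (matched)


Weighted minutiae match score:
  ending: matched, +2 (running total 2)
  island: not matched, +0
  bridge: matched, +4 (running total 6)
  dot: matched, +5 (running total 11)
  ending: matched, +2 (running total 13)
  ending: matched, +2 (running total 15)
  island: matched, +4 (running total 19)
  trifurcation: matched, +6 (running total 25)
Total score = 25
Threshold = 12; verdict = identification

25


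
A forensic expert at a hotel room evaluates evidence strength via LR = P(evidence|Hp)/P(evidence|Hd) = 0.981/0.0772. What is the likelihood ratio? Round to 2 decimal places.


Likelihood ratio calculation:
LR = P(E|Hp) / P(E|Hd)
LR = 0.981 / 0.0772
LR = 12.71

12.71


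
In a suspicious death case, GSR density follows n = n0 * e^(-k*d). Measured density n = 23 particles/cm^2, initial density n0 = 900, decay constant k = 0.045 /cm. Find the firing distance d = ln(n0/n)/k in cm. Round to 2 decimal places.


GSR distance calculation:
n0/n = 900 / 23 = 39.130435
ln(n0/n) = 3.666901
d = 3.666901 / 0.045 = 81.49 cm

81.49


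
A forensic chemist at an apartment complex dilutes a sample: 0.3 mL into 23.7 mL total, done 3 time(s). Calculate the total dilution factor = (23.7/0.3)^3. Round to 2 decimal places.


Dilution factor calculation:
Single dilution = V_total / V_sample = 23.7 / 0.3 ≈ 79
Number of dilutions = 3
Total DF = (23.7 / 0.3)^3 (full precision, rounded at the end) = 493039.00

493039.00


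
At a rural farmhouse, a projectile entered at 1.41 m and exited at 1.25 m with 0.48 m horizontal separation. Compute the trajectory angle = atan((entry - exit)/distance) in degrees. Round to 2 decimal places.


Bullet trajectory angle:
Height difference = 1.41 - 1.25 = 0.16 m
angle = atan(0.16 / 0.48)
angle = atan(0.333333)
angle = 18.43 degrees

18.43


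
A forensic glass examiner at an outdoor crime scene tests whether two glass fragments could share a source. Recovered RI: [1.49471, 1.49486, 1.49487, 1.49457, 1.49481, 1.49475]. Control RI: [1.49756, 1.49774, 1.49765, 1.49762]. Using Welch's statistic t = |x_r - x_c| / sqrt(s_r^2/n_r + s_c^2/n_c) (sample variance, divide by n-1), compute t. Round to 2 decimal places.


Welch's t-criterion for glass RI comparison:
Recovered mean = sum / n_r = 8.96857 / 6 = 1.4947617
Control mean = sum / n_c = 5.99057 / 4 = 1.4976425
Recovered sample variance s_r^2 = 1.26567e-08
Control sample variance s_c^2 = 5.625e-09
Welch SE (unpooled) = sqrt(s_r^2/n_r + s_c^2/n_c) = sqrt(2.10944e-09 + 1.40625e-09) = sqrt(3.51569e-09) = 5.92933e-05
|mean_r - mean_c| = 0.00288083
t = 0.00288083 / 5.92933e-05 = 48.59

48.59


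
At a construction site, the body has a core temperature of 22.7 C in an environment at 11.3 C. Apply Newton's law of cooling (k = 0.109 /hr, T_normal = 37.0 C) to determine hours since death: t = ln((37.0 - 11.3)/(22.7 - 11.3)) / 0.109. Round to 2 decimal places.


Using Newton's law of cooling:
t = ln((T_normal - T_ambient) / (T_body - T_ambient)) / k
T_normal - T_ambient = 25.7
T_body - T_ambient = 11.4
Ratio = 2.254386
ln(ratio) = 0.812878
t = 0.812878 / 0.109 = 7.46 hours

7.46


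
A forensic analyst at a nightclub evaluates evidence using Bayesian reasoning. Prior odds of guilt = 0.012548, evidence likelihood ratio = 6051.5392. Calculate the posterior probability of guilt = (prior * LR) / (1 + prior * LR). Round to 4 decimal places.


Bayesian evidence evaluation:
Posterior odds = prior_odds * LR = 0.012548 * 6051.5392 = 75.93471
Posterior probability = posterior_odds / (1 + posterior_odds)
= 75.93471 / (1 + 75.93471)
= 75.93471 / 76.93471
= 0.9870

0.9870


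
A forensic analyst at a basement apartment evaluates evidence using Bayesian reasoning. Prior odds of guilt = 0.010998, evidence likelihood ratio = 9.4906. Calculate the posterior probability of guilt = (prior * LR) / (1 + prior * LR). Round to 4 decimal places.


Bayesian evidence evaluation:
Posterior odds = prior_odds * LR = 0.010998 * 9.4906 = 0.1043776
Posterior probability = posterior_odds / (1 + posterior_odds)
= 0.1043776 / (1 + 0.1043776)
= 0.1043776 / 1.1043776
= 0.0945

0.0945


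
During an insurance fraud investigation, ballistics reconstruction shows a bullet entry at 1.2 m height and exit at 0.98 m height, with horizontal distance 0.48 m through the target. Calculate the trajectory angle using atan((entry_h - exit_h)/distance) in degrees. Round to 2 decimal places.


Bullet trajectory angle:
Height difference = 1.2 - 0.98 = 0.22 m
angle = atan(0.22 / 0.48)
angle = atan(0.458333)
angle = 24.62 degrees

24.62


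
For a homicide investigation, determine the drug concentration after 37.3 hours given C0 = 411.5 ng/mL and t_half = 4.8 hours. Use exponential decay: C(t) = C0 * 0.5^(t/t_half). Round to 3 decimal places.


Drug concentration decay:
Number of half-lives = t / t_half = 37.3 / 4.8 = 7.770833
Decay factor = 0.5^7.770833 = 0.00457874
C(t) = 411.5 * 0.00457874 = 1.884 ng/mL

1.884


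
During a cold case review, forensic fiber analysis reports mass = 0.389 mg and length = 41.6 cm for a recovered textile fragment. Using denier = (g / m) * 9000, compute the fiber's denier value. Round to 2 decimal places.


Denier calculation:
Mass in grams = 0.389 mg / 1000 = 0.000389 g
Length in meters = 41.6 cm / 100 = 0.416 m
Linear density = mass / length = 0.000389 / 0.416 = 0.0009351 g/m
Denier = (g/m) * 9000 = 0.0009351 * 9000 = 8.42

8.42


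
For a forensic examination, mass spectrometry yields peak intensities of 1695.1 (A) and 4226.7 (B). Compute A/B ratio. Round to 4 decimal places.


Spectral peak ratio:
Peak A = 1695.1 counts
Peak B = 4226.7 counts
Ratio = 1695.1 / 4226.7 = 0.4010

0.4010


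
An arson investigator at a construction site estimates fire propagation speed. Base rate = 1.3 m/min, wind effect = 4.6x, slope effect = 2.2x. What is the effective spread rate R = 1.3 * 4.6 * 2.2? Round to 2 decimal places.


Fire spread rate calculation:
R = R0 * wind_factor * slope_factor
= 1.3 * 4.6 * 2.2
= 5.98 * 2.2
= 13.16 m/min

13.16


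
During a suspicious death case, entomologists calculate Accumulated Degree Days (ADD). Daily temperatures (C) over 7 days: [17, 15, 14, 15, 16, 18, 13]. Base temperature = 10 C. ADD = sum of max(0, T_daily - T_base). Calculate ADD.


Computing ADD day by day:
Day 1: max(0, 17 - 10) = 7
Day 2: max(0, 15 - 10) = 5
Day 3: max(0, 14 - 10) = 4
Day 4: max(0, 15 - 10) = 5
Day 5: max(0, 16 - 10) = 6
Day 6: max(0, 18 - 10) = 8
Day 7: max(0, 13 - 10) = 3
Total ADD = 38

38


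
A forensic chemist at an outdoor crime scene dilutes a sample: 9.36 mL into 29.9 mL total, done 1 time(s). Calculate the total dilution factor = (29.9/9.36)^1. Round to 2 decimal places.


Dilution factor calculation:
Single dilution = V_total / V_sample = 29.9 / 9.36 ≈ 3.194444
Number of dilutions = 1
Total DF = (29.9 / 9.36)^1 (full precision, rounded at the end) = 3.19

3.19


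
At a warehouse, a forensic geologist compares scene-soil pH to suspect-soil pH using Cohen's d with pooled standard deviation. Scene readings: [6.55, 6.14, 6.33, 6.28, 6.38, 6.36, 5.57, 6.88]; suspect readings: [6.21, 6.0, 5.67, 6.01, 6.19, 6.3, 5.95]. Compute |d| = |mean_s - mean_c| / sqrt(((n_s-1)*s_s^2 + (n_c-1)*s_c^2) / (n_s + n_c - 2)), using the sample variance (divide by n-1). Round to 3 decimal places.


Pooled-variance Cohen's d for soil pH comparison:
Scene mean = 50.49 / 8 = 6.31125
Suspect mean = 42.33 / 7 = 6.047143
Scene sample variance s_s^2 = 0.138241
Suspect sample variance s_c^2 = 0.044357
Pooled variance = ((n_s-1)*s_s^2 + (n_c-1)*s_c^2) / (n_s + n_c - 2) = 0.09491
Pooled SD = sqrt(0.09491) = 0.308075
Mean difference = 0.264107
|d| = |0.264107| / 0.308075 = 0.857

0.857


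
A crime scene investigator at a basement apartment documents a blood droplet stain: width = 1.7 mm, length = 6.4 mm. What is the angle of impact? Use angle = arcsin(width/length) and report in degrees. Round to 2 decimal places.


Blood spatter impact angle calculation:
width / length = 1.7 / 6.4 = 0.265625
angle = arcsin(0.265625)
angle = 15.40 degrees

15.40


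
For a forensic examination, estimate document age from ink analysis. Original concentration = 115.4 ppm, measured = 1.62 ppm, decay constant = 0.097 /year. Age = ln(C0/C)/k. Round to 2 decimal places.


Document age estimation:
C0/C = 115.4 / 1.62 = 71.234568
ln(C0/C) = 4.265978
t = 4.265978 / 0.097 = 43.98 years

43.98


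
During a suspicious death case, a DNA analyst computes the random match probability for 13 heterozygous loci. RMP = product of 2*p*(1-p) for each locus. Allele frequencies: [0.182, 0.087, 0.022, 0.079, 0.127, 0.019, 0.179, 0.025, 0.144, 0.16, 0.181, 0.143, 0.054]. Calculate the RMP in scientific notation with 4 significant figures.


Computing RMP for 13 loci:
Locus 1: 2 * 0.182 * 0.818 = 0.297752
Locus 2: 2 * 0.087 * 0.913 = 0.158862
Locus 3: 2 * 0.022 * 0.978 = 0.043032
Locus 4: 2 * 0.079 * 0.921 = 0.145518
Locus 5: 2 * 0.127 * 0.873 = 0.221742
Locus 6: 2 * 0.019 * 0.981 = 0.037278
Locus 7: 2 * 0.179 * 0.821 = 0.293918
Locus 8: 2 * 0.025 * 0.975 = 0.04875
Locus 9: 2 * 0.144 * 0.856 = 0.246528
Locus 10: 2 * 0.16 * 0.84 = 0.2688
Locus 11: 2 * 0.181 * 0.819 = 0.296478
Locus 12: 2 * 0.143 * 0.857 = 0.245102
Locus 13: 2 * 0.054 * 0.946 = 0.102168
RMP = 1.726e-11

1.726e-11


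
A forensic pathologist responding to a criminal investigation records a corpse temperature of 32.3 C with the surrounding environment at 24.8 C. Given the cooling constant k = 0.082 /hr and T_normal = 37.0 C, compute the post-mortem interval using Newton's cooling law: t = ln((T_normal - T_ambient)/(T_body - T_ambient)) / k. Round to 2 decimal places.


Using Newton's law of cooling:
t = ln((T_normal - T_ambient) / (T_body - T_ambient)) / k
T_normal - T_ambient = 12.2
T_body - T_ambient = 7.5
Ratio = 1.626667
ln(ratio) = 0.486533
t = 0.486533 / 0.082 = 5.93 hours

5.93


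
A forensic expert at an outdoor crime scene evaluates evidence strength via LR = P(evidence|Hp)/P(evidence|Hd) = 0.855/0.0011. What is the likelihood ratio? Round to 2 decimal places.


Likelihood ratio calculation:
LR = P(E|Hp) / P(E|Hd)
LR = 0.855 / 0.0011
LR = 777.27

777.27


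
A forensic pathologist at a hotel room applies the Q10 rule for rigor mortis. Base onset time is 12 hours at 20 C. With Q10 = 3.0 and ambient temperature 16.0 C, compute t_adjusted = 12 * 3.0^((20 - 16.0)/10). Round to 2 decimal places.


Rigor mortis time adjustment:
Exponent = (T_ref - T_actual) / 10 = (20 - 16.0) / 10 = 0.4
Q10 factor = 3.0^0.4 = 1.55185
t_adjusted = 12 * 1.55185 = 18.62 hours

18.62
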